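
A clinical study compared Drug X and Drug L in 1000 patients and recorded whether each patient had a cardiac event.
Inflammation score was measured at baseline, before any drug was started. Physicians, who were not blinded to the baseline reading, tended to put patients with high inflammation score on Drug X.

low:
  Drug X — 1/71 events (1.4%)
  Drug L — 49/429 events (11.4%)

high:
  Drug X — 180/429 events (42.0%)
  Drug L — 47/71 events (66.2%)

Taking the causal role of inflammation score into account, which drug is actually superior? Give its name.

Drug X

Inflammation score satisfies the back-door criterion: it is not a descendant of the drug, and it blocks the spurious path from drug to outcome. Adjusting for it (i.e., using the within-inflammation score rates) gives the causal effect.
Within each level — low: 1.4% vs 11.4%; high: 42.0% vs 66.2% — Drug X is lower every time.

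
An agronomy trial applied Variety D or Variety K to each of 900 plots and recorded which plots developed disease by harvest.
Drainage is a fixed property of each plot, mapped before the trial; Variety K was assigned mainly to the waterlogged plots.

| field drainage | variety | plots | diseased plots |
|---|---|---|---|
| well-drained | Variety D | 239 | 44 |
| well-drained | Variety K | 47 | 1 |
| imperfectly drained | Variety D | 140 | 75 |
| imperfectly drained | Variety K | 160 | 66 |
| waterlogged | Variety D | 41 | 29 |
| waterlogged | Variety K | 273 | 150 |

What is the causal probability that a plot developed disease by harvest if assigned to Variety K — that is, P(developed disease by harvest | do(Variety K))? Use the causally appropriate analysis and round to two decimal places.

0.34

The field drainage-specific comparison favours Variety K throughout, but the pooled figures favour Variety D. The question is whether to condition on field drainage.
Since field drainage is a pre-existing factor (not a product of the variety) and it affects the outcome on its own, it is a confounder. The stratified rates, not the pooled rate, identify the causal effect.
Standardising Variety K to the population field drainage mix: 0.318·1/47 + 0.333·66/160 + 0.349·150/273 = 0.336.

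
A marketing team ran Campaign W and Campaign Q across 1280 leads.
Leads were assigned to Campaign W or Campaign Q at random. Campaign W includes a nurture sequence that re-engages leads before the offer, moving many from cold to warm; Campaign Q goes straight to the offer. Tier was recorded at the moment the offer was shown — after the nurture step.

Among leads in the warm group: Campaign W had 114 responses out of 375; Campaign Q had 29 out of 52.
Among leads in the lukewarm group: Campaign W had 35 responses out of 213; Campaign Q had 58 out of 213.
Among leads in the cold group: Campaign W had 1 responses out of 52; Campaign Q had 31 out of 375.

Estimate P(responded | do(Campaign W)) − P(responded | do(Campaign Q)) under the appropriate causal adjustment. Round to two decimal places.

Engagement tier here is a post-treatment variable shaped by the campaign; conditioning on it would introduce bias rather than remove it. The overall comparison is the causal one.
The causal difference is the pooled difference: 0.234 − 0.184 = +0.050.

+0.05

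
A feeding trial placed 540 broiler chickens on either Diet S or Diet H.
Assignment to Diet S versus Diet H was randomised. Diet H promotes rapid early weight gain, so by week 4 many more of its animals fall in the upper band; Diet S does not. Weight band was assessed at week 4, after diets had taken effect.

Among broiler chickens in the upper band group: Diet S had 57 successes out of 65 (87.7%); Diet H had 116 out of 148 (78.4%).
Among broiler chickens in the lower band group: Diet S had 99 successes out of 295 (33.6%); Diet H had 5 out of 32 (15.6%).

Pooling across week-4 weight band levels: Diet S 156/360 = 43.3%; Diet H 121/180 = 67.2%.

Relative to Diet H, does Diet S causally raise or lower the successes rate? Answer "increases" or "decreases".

Within every week-4 weight band level Diet S has the higher rate, yet pooled Diet H does — Simpson's reversal.
Week-4 weight band is recorded after the diet and is itself shifted by it — it sits on the causal path from diet to outcome. Conditioning on a mediator would strip out part of the effect we want; the pooled comparison gives the total causal effect.
Pooled: Diet S 43.3% vs Diet H 67.2%; Diet H is higher overall.

decreases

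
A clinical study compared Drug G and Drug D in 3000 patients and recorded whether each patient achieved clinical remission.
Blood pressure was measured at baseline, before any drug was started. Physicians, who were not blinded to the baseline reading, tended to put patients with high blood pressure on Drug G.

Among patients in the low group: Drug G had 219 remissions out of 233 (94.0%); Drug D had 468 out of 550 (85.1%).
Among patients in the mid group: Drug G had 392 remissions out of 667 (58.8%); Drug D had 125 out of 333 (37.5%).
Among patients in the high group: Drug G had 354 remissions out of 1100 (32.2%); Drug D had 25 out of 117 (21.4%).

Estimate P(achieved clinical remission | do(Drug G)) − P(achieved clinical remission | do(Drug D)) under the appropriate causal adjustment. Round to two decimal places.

+0.14

Drug G is higher inside every blood pressure stratum but Drug D is higher in aggregate. Whether to stratify depends on how blood pressure relates to the drug.
Here blood pressure is a common cause — it drives both which drug a case falls under and the outcome. The crude comparison mixes populations; the stratum-specific rates are the causally relevant ones.
Adjusting over the population distribution of blood pressure: 0.261·(0.940−0.851) + 0.333·(0.588−0.375) + 0.406·(0.322−0.214) = +0.138.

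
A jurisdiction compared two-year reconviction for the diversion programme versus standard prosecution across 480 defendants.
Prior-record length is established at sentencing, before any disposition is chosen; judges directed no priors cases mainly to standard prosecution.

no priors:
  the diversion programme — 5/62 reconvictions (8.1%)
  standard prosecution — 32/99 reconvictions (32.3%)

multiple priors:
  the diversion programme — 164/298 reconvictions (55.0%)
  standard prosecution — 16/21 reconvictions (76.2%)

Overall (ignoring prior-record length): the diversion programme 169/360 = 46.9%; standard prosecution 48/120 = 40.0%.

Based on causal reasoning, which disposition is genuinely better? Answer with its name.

the diversion programme

Prior-record length satisfies the back-door criterion: it is not a descendant of the disposition, and it blocks the spurious path from disposition to outcome. Adjusting for it (i.e., using the within-prior-record length rates) gives the causal effect.
Within each level — no priors: 8.1% vs 32.3%; multiple priors: 55.0% vs 76.2% — the diversion programme is lower every time.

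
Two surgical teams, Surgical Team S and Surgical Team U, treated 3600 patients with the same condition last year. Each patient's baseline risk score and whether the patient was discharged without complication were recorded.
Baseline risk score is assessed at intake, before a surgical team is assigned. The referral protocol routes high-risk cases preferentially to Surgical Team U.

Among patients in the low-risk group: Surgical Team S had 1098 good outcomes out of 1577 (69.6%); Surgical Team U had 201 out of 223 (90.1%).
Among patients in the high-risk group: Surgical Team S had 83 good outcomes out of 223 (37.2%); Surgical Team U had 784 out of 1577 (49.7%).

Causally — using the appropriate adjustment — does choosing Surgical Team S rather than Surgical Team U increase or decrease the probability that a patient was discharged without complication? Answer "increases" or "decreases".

decreases

Baseline risk score is set before the surgical team has any effect — it is not caused by the surgical team — and it independently drives the outcome. That makes it a confounder, so the causal comparison is within baseline risk score levels.
Within each level — low-risk: 69.6% vs 90.1%; high-risk: 37.2% vs 49.7% — Surgical Team U is higher every time.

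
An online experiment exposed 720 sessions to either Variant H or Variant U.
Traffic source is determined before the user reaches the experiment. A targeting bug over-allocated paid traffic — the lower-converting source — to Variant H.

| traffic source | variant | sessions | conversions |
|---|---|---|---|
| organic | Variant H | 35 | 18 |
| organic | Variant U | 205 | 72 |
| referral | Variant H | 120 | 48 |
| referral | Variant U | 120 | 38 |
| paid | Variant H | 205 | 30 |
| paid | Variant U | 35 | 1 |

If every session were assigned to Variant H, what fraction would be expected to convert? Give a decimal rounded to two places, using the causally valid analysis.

The imbalance in traffic source arose from how sessions were allocated, not from anything the variant did; and traffic source independently affects the outcome. The pooled gap is confounded — condition on traffic source.
Standardising Variant H to the population traffic source mix: 0.333·18/35 + 0.333·48/120 + 0.333·30/205 = 0.354.

0.35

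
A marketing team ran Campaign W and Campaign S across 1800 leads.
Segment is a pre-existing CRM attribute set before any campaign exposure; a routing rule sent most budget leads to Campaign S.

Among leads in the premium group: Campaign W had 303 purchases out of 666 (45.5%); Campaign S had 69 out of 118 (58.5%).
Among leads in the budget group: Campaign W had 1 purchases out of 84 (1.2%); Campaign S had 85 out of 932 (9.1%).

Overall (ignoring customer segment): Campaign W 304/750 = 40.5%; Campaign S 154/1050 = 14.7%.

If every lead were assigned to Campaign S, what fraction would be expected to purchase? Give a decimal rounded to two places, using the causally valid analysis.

The stratified and pooled comparisons disagree (Campaign S wins within each customer segment; Campaign W wins overall), so the answer turns on the causal role of customer segment.
Here customer segment is a common cause — it drives both which campaign a case falls under and the outcome. The crude comparison mixes populations; the stratum-specific rates are the causally relevant ones.
Standardising Campaign S to the population customer segment mix: 0.436·69/118 + 0.564·85/932 = 0.306.

0.31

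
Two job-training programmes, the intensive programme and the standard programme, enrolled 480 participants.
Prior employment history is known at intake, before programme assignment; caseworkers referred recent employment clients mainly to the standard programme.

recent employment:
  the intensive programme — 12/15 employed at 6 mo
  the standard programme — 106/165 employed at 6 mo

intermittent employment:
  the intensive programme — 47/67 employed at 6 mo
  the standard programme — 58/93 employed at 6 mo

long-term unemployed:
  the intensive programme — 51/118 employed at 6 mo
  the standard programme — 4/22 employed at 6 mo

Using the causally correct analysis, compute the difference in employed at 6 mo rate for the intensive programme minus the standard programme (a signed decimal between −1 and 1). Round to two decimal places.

The stratified and pooled comparisons disagree (the intensive programme wins within each prior employment history; the standard programme wins overall), so the answer turns on the causal role of prior employment history.
Prior employment history satisfies the back-door criterion: it is not a descendant of the programme, and it blocks the spurious path from programme to outcome. Adjusting for it (i.e., using the within-prior employment history rates) gives the causal effect.
Adjusting over the population distribution of prior employment history: 0.375·(0.800−0.642) + 0.333·(0.701−0.624) + 0.292·(0.432−0.182) = +0.158.

+0.16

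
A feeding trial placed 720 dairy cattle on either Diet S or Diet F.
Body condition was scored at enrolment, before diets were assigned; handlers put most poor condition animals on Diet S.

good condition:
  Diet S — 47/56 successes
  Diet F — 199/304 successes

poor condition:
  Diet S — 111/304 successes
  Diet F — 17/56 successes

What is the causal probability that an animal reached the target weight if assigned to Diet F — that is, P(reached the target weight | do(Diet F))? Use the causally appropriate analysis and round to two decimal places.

The stratified and pooled comparisons disagree (Diet S wins within each starting body condition; Diet F wins overall), so the answer turns on the causal role of starting body condition.
Here starting body condition is a common cause — it drives both which diet a case falls under and the outcome. The crude comparison mixes populations; the stratum-specific rates are the causally relevant ones.
Standardising Diet F to the population starting body condition mix: 0.500·199/304 + 0.500·17/56 = 0.479.

0.48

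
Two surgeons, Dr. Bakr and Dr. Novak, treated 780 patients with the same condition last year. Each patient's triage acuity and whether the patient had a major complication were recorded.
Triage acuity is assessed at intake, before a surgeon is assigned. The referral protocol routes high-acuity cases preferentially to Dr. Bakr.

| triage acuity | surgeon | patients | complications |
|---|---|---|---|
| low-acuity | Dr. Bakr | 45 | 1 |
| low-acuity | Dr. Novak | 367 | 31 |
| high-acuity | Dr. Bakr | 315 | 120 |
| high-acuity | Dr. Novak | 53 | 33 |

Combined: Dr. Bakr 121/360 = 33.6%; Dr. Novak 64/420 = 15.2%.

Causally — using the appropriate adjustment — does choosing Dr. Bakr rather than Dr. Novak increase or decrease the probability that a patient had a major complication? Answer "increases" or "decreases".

Triage acuity satisfies the back-door criterion: it is not a descendant of the surgeon, and it blocks the spurious path from surgeon to outcome. Adjusting for it (i.e., using the within-triage acuity rates) gives the causal effect.
Within each level — low-acuity: 2.2% vs 8.4%; high-acuity: 38.1% vs 62.3% — Dr. Bakr is lower every time.

decreases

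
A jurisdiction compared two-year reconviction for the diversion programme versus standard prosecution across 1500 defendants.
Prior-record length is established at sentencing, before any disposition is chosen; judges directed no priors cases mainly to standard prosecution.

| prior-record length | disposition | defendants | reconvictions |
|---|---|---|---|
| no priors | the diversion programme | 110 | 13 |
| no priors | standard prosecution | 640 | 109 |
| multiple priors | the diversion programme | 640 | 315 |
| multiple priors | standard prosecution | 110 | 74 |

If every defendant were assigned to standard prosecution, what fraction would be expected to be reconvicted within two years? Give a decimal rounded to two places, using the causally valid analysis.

Here prior-record length is a common cause — it drives both which disposition a case falls under and the outcome. The crude comparison mixes populations; the stratum-specific rates are the causally relevant ones.
Standardising standard prosecution to the population prior-record length mix: 0.500·109/640 + 0.500·74/110 = 0.422.

0.42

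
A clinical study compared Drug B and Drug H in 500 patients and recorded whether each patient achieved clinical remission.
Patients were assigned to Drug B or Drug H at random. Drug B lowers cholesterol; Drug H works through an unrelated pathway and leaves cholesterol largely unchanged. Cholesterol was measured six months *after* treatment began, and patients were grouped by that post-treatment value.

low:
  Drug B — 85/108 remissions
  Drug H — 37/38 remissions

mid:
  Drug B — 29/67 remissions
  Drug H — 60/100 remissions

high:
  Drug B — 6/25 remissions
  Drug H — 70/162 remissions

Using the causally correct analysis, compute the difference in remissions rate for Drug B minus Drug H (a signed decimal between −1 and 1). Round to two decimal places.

Cholesterol lies on the pathway drug → cholesterol → outcome, so adjusting for it blocks the indirect effect. For the total causal effect of drug, use the unadjusted pooled rates.
The causal difference is the pooled difference: 0.600 − 0.557 = +0.043.

+0.04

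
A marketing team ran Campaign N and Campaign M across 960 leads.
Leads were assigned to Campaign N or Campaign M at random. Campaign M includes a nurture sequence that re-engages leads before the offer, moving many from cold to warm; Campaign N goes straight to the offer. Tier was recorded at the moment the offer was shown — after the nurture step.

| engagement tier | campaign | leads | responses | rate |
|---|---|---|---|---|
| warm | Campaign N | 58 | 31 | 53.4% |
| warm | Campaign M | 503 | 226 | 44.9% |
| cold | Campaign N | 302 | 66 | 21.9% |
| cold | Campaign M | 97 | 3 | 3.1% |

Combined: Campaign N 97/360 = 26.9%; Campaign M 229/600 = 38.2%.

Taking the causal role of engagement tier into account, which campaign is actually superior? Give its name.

Campaign M

Campaign N is higher inside every engagement tier stratum but Campaign M is higher in aggregate. Whether to stratify depends on how engagement tier relates to the campaign.
The distribution of engagement tier is itself part of what the campaign does — it is an intermediate outcome. Holding it fixed would remove that part of the effect; the total effect is the pooled difference.
Pooled: Campaign N 26.9% vs Campaign M 38.2%; Campaign M is higher overall.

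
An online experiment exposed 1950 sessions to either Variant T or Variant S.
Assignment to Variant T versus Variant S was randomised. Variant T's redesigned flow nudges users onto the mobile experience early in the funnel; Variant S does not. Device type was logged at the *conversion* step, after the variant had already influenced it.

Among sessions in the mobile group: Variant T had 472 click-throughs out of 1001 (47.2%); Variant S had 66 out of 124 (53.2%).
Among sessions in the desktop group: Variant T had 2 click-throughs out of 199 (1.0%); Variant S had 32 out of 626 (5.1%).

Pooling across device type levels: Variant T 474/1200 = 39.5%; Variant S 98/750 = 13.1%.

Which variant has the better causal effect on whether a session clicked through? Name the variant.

Variant T

Device type lies on the pathway variant → device type → outcome, so adjusting for it blocks the indirect effect. For the total causal effect of variant, use the unadjusted pooled rates.
Pooled: Variant T 39.5% vs Variant S 13.1%; Variant T is higher overall.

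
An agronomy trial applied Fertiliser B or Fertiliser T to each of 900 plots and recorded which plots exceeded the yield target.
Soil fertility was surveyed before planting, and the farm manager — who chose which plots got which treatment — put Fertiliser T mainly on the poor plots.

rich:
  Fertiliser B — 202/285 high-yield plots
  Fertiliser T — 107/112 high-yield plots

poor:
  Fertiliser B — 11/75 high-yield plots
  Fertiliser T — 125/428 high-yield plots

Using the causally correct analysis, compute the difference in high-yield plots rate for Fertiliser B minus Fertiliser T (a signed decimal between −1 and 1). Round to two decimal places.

Since soil fertility is a pre-existing factor (not a product of the fertiliser) and it affects the outcome on its own, it is a confounder. The stratified rates, not the pooled rate, identify the causal effect.
Adjusting over the population distribution of soil fertility: 0.441·(0.709−0.955) + 0.559·(0.147−0.292) = -0.190.

-0.19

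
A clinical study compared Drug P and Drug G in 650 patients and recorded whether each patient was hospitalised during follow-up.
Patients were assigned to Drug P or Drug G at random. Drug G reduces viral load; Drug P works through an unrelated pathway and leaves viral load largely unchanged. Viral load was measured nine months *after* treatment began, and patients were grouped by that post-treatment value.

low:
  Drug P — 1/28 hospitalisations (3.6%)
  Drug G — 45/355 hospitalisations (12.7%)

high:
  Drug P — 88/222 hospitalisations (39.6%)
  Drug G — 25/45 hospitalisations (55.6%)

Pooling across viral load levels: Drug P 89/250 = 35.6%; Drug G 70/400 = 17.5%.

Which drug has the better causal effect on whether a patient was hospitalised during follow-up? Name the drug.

Viral load lies on the pathway drug → viral load → outcome, so adjusting for it blocks the indirect effect. For the total causal effect of drug, use the unadjusted pooled rates.
Pooled: Drug P 35.6% vs Drug G 17.5%; Drug G is lower overall.

Drug G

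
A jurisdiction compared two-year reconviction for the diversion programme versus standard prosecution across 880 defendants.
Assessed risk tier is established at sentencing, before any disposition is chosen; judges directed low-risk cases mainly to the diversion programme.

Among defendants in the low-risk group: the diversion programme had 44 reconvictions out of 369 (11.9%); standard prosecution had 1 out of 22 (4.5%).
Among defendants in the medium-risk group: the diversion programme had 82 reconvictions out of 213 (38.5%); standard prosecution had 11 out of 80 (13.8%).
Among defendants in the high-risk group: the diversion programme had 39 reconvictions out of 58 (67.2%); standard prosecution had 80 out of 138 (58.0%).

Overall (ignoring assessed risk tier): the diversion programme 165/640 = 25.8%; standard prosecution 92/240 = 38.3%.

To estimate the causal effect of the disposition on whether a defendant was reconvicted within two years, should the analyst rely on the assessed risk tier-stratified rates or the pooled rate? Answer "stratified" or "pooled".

stratified

standard prosecution is lower inside every assessed risk tier stratum but the diversion programme is lower in aggregate. Whether to stratify depends on how assessed risk tier relates to the disposition.
Assessed risk tier satisfies the back-door criterion: it is not a descendant of the disposition, and it blocks the spurious path from disposition to outcome. Adjusting for it (i.e., using the within-assessed risk tier rates) gives the causal effect.
Within each level — low-risk: 11.9% vs 4.5%; medium-risk: 38.5% vs 13.8%; high-risk: 67.2% vs 58.0% — standard prosecution is lower every time.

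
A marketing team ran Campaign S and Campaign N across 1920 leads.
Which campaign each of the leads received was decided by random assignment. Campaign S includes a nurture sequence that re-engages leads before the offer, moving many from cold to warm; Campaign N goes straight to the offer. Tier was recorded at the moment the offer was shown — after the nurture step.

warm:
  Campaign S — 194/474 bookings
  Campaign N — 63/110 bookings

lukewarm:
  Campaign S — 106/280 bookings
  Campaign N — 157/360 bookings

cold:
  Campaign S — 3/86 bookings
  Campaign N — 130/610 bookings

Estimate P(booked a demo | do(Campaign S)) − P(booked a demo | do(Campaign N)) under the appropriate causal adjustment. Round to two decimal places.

Engagement tier here is a post-treatment variable shaped by the campaign; conditioning on it would introduce bias rather than remove it. The overall comparison is the causal one.
The causal difference is the pooled difference: 0.361 − 0.324 = +0.037.

+0.04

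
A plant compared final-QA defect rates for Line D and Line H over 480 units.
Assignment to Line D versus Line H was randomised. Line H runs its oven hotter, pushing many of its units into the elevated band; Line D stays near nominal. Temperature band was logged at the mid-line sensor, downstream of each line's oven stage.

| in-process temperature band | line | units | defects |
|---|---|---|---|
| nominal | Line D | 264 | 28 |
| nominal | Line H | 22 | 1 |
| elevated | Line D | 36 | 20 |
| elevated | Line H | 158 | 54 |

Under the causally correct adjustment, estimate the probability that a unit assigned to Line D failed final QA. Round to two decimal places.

Because the line influences in-process temperature band, in-process temperature band is a post-treatment mediator, not a confounder. Stratifying on it would bias the estimate; the causal effect is the crude pooled difference.
So P(outcome | do(Line D)) is just the pooled rate for Line D: 48/300 = 0.160.

0.16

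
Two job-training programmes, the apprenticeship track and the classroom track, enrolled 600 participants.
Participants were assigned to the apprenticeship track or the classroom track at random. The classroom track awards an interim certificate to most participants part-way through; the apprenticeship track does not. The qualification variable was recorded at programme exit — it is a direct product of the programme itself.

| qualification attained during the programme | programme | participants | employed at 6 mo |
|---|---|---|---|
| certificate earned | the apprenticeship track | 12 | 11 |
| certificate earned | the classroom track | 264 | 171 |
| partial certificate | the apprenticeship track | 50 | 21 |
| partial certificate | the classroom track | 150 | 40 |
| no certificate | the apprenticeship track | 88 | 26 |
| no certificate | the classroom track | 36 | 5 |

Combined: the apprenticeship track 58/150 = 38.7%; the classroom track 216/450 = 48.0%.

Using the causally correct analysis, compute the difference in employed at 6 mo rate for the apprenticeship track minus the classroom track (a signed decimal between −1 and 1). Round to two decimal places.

-0.09

Qualification attained during the programme is recorded after the programme and is itself shifted by it — it sits on the causal path from programme to outcome. Conditioning on a mediator would strip out part of the effect we want; the pooled comparison gives the total causal effect.
The causal difference is the pooled difference: 0.387 − 0.480 = -0.093.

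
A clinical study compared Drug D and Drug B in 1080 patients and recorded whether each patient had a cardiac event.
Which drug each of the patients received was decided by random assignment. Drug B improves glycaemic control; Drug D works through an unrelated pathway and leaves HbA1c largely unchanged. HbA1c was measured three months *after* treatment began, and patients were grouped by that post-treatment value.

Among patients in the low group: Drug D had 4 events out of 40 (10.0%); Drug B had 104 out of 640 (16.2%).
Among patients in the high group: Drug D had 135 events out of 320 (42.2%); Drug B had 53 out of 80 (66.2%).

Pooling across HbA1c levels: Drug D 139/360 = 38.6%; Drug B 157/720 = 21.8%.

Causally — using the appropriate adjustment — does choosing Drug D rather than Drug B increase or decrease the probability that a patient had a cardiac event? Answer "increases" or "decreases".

Within every HbA1c level Drug D has the lower rate, yet pooled Drug B does — Simpson's reversal.
HbA1c is recorded after the drug and is itself shifted by it — it sits on the causal path from drug to outcome. Conditioning on a mediator would strip out part of the effect we want; the pooled comparison gives the total causal effect.
Pooled: Drug D 38.6% vs Drug B 21.8%; Drug B is lower overall.

increases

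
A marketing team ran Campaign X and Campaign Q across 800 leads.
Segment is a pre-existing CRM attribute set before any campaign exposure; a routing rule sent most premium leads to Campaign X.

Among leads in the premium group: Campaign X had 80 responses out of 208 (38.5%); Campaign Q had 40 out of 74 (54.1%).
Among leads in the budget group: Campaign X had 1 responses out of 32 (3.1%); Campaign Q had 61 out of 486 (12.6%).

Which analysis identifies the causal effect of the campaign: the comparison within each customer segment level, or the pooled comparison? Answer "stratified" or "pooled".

stratified

Within every customer segment level Campaign Q has the higher rate, yet pooled Campaign X does — Simpson's reversal.
Here customer segment is a common cause — it drives both which campaign a case falls under and the outcome. The crude comparison mixes populations; the stratum-specific rates are the causally relevant ones.
Within each level — premium: 38.5% vs 54.1%; budget: 3.1% vs 12.6% — Campaign Q is higher every time.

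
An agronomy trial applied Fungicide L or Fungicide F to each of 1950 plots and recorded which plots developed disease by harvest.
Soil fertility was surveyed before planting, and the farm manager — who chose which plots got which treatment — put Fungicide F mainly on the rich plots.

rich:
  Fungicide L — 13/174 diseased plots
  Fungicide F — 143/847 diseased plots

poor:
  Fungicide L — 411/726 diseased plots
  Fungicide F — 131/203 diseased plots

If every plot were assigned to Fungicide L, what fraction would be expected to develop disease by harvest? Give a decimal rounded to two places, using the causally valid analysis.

Fungicide L is lower inside every soil fertility stratum but Fungicide F is lower in aggregate. Whether to stratify depends on how soil fertility relates to the fungicide.
Since soil fertility is a pre-existing factor (not a product of the fungicide) and it affects the outcome on its own, it is a confounder. The stratified rates, not the pooled rate, identify the causal effect.
Standardising Fungicide L to the population soil fertility mix: 0.524·13/174 + 0.476·411/726 = 0.309.

0.31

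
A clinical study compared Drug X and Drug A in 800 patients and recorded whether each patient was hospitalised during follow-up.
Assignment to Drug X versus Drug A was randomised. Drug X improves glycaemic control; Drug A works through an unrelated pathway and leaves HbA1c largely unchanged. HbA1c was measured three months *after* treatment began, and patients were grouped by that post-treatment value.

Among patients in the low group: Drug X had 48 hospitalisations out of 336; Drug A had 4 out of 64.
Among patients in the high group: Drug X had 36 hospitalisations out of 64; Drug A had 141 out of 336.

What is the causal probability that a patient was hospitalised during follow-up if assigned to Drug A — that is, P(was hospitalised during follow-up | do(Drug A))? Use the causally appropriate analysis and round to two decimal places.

0.36

HbA1c lies on the pathway drug → HbA1c → outcome, so adjusting for it blocks the indirect effect. For the total causal effect of drug, use the unadjusted pooled rates.
So P(outcome | do(Drug A)) is just the pooled rate for Drug A: 145/400 = 0.362.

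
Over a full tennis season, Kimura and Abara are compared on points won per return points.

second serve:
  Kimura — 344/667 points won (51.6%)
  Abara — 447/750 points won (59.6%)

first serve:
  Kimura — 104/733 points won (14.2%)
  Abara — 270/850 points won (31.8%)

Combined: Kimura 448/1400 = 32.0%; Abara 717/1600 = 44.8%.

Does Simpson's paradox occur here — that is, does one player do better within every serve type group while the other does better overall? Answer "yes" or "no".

Within each serve type level (second serve 51.6% vs 59.6%; first serve 14.2% vs 31.8%), Abara has the higher rate every time. Pooled: 32.0% vs 44.8% — Abara has the higher rate overall. They agree.

no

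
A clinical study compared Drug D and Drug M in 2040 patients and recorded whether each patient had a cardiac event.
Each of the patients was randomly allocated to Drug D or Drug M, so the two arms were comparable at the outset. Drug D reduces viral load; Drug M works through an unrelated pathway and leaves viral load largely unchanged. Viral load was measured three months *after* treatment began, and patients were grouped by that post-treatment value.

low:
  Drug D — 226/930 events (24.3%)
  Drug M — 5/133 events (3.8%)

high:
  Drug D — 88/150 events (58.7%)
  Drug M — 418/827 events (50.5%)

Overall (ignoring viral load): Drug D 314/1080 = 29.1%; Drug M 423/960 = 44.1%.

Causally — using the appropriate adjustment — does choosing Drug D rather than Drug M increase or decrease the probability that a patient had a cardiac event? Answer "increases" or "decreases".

Viral load lies on the pathway drug → viral load → outcome, so adjusting for it blocks the indirect effect. For the total causal effect of drug, use the unadjusted pooled rates.
Pooled: Drug D 29.1% vs Drug M 44.1%; Drug D is lower overall.

decreases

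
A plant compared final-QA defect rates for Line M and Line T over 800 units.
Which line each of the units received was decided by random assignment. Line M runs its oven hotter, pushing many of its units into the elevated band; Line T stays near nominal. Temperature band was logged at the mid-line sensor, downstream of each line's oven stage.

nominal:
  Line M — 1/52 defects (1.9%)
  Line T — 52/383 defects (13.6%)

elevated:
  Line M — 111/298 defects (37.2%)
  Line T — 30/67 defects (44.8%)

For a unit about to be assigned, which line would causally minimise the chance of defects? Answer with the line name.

Line T

In-process temperature band lies on the pathway line → in-process temperature band → outcome, so adjusting for it blocks the indirect effect. For the total causal effect of line, use the unadjusted pooled rates.
Pooled: Line M 32.0% vs Line T 18.2%; Line T is lower overall.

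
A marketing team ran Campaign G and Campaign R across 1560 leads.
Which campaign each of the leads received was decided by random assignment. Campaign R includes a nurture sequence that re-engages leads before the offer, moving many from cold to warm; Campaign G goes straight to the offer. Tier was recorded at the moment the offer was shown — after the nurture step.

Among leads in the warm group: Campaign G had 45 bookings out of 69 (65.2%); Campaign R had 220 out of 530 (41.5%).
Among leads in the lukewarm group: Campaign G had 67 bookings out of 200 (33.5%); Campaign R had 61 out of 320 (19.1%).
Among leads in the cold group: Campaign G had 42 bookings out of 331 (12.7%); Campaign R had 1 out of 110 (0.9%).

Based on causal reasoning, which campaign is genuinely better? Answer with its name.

Campaign R

Campaign G is higher inside every engagement tier stratum but Campaign R is higher in aggregate. Whether to stratify depends on how engagement tier relates to the campaign.
Engagement tier is downstream of the campaign. One should not condition on a consequence of treatment, so the overall rates are the right comparison.
Pooled: Campaign G 25.7% vs Campaign R 29.4%; Campaign R is higher overall.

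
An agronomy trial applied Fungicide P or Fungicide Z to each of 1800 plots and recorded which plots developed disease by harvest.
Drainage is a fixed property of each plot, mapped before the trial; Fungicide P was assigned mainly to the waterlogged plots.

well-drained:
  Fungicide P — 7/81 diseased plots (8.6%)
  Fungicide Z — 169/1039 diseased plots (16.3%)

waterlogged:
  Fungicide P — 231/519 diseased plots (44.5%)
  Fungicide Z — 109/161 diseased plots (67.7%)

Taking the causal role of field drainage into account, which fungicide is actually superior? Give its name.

Within every field drainage level Fungicide P has the lower rate, yet pooled Fungicide Z does — Simpson's reversal.
The imbalance in field drainage arose from how plots were allocated, not from anything the fungicide did; and field drainage independently affects the outcome. The pooled gap is confounded — condition on field drainage.
Within each level — well-drained: 8.6% vs 16.3%; waterlogged: 44.5% vs 67.7% — Fungicide P is lower every time.

Fungicide P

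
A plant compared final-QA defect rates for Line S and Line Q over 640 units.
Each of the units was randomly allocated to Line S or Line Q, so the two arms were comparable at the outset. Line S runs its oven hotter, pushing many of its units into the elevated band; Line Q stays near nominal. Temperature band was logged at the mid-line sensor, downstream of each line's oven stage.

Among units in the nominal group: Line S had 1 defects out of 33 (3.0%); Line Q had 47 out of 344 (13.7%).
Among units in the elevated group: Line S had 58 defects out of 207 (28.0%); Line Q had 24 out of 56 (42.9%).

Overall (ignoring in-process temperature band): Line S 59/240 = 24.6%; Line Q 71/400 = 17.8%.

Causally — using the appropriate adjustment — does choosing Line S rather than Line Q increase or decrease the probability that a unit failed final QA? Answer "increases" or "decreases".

increases

Line S is lower inside every in-process temperature band stratum but Line Q is lower in aggregate. Whether to stratify depends on how in-process temperature band relates to the line.
In-process temperature band here is a post-treatment variable shaped by the line; conditioning on it would introduce bias rather than remove it. The overall comparison is the causal one.
Pooled: Line S 24.6% vs Line Q 17.8%; Line Q is lower overall.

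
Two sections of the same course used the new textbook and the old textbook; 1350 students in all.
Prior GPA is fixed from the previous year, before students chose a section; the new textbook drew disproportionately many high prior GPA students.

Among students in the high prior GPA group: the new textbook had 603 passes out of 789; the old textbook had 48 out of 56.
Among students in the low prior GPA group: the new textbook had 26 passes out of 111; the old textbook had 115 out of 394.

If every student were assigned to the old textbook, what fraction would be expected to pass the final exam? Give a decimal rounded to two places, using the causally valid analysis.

Prior GPA band differs across teaching methods for reasons unrelated to any effect of the teaching method itself, and it separately predicts the outcome — a classic confounder. We must compare within prior GPA band levels.
Standardising the old textbook to the population prior GPA band mix: 0.626·48/56 + 0.374·115/394 = 0.646.

0.65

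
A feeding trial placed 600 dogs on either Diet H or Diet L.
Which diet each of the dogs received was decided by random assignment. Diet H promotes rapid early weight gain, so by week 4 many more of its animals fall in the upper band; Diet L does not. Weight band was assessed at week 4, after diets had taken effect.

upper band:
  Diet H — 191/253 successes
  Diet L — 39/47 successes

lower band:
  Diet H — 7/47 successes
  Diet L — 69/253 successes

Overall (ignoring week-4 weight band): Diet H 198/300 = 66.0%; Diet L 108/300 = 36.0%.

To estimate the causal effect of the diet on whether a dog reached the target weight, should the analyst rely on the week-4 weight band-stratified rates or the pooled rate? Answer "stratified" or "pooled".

Within every week-4 weight band level Diet L has the higher rate, yet pooled Diet H does — Simpson's reversal.
Week-4 weight band is recorded after the diet and is itself shifted by it — it sits on the causal path from diet to outcome. Conditioning on a mediator would strip out part of the effect we want; the pooled comparison gives the total causal effect.
Pooled: Diet H 66.0% vs Diet L 36.0%; Diet H is higher overall.

pooled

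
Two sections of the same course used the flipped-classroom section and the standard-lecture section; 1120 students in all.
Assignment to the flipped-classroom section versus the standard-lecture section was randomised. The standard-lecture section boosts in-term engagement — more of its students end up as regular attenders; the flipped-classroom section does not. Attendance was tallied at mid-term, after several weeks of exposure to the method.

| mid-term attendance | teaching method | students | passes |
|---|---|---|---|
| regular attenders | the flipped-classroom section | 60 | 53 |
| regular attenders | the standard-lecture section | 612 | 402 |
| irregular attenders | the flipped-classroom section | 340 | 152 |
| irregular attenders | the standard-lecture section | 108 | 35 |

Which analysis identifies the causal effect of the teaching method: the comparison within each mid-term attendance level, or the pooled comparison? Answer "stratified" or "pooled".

pooled

The stratified and pooled comparisons disagree (the flipped-classroom section wins within each mid-term attendance; the standard-lecture section wins overall), so the answer turns on the causal role of mid-term attendance.
The distribution of mid-term attendance is itself part of what the teaching method does — it is an intermediate outcome. Holding it fixed would remove that part of the effect; the total effect is the pooled difference.
Pooled: the flipped-classroom section 51.2% vs the standard-lecture section 60.7%; the standard-lecture section is higher overall.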